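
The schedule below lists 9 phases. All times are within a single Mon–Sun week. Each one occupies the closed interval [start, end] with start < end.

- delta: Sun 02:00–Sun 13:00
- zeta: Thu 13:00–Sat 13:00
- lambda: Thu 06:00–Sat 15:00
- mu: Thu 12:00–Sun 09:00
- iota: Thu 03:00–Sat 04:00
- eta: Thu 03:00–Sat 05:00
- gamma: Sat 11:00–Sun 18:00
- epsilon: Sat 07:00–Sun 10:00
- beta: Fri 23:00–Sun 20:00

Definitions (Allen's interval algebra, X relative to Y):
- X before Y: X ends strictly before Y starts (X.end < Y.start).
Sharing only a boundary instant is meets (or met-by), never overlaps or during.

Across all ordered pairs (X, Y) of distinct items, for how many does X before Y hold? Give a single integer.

Checking all 72 ordered pairs for relation 'before'; matching pairs in alphabetical order:
(eta, delta): eta before delta ✓
(eta, epsilon): eta before epsilon ✓
(eta, gamma): eta before gamma ✓
(iota, delta): iota before delta ✓
(iota, epsilon): iota before epsilon ✓
(iota, gamma): iota before gamma ✓
(lambda, delta): lambda before delta ✓
(zeta, delta): zeta before delta ✓
Count: 8.

8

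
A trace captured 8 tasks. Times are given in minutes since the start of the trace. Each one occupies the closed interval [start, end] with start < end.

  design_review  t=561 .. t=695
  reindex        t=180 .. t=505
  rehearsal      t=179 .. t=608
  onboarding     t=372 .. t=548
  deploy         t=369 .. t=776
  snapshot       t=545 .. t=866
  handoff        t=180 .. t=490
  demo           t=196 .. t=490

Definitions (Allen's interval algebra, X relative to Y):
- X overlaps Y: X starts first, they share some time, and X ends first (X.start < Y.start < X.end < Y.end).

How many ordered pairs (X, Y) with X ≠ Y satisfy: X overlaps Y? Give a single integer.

Checking all 56 ordered pairs for relation 'overlaps'; matching pairs in alphabetical order:
(demo, deploy): demo overlaps deploy ✓
(demo, onboarding): demo overlaps onboarding ✓
(deploy, snapshot): deploy overlaps snapshot ✓
(handoff, deploy): handoff overlaps deploy ✓
(handoff, onboarding): handoff overlaps onboarding ✓
(onboarding, snapshot): onboarding overlaps snapshot ✓
(rehearsal, deploy): rehearsal overlaps deploy ✓
(rehearsal, design_review): rehearsal overlaps design_review ✓
(rehearsal, snapshot): rehearsal overlaps snapshot ✓
(reindex, deploy): reindex overlaps deploy ✓
(reindex, onboarding): reindex overlaps onboarding ✓
Count: 11.

11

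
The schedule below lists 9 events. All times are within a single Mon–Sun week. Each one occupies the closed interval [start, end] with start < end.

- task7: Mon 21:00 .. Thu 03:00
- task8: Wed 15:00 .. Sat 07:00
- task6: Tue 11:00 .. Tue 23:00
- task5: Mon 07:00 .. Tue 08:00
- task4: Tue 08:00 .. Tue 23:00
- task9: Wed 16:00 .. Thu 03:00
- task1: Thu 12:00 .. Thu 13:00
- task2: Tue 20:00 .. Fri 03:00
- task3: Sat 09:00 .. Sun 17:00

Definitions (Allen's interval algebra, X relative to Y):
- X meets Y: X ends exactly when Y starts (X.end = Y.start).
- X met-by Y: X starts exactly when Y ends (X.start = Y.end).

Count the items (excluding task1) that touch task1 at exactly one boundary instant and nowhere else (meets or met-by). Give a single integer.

Target task1 = [Thu 12:00, Thu 13:00].
task2 [Tue 20:00, Fri 03:00] → contains → no.
task3 [Sat 09:00, Sun 17:00] → after → no.
task4 [Tue 08:00, Tue 23:00] → before → no.
task5 [Mon 07:00, Tue 08:00] → before → no.
task6 [Tue 11:00, Tue 23:00] → before → no.
task7 [Mon 21:00, Thu 03:00] → before → no.
task8 [Wed 15:00, Sat 07:00] → contains → no.
task9 [Wed 16:00, Thu 03:00] → before → no.
Total: 0.

0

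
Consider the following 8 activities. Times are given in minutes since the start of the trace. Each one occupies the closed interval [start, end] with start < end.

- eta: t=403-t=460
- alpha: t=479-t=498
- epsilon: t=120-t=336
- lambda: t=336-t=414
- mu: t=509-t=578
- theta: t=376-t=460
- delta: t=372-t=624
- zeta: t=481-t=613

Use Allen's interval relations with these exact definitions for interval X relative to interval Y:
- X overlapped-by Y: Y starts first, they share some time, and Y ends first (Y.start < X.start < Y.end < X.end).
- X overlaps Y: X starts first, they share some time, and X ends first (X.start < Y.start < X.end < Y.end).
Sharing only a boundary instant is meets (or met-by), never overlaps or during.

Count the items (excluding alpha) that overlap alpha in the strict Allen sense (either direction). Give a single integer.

1

Target alpha = [t=479, t=498].
delta [t=372, t=624] → contains → no.
epsilon [t=120, t=336] → before → no.
eta [t=403, t=460] → before → no.
lambda [t=336, t=414] → before → no.
mu [t=509, t=578] → after → no.
theta [t=376, t=460] → before → no.
zeta [t=481, t=613] → overlapped-by → counts.
Total: 1.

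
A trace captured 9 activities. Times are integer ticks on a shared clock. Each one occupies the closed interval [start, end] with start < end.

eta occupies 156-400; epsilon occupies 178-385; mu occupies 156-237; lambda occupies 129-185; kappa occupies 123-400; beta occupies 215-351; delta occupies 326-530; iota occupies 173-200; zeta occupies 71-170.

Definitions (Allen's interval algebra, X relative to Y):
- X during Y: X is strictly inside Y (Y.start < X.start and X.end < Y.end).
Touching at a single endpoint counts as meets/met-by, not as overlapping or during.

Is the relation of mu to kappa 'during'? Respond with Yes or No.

mu = [156, 237], kappa = [123, 400].
Actual relation of mu to kappa: during.
Asked whether 'during' holds → Yes.

Yes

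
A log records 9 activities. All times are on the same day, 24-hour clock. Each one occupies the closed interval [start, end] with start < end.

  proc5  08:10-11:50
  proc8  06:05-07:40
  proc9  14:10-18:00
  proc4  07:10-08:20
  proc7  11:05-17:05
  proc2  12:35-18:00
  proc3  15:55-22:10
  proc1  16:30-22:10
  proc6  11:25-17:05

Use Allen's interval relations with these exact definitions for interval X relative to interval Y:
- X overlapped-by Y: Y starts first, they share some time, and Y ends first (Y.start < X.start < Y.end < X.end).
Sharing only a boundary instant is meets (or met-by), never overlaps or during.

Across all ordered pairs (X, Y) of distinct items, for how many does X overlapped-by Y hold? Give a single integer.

Checking all 72 ordered pairs for relation 'overlapped-by'; matching pairs in alphabetical order:
(proc1, proc2): proc1 overlapped-by proc2 ✓
(proc1, proc6): proc1 overlapped-by proc6 ✓
(proc1, proc7): proc1 overlapped-by proc7 ✓
(proc1, proc9): proc1 overlapped-by proc9 ✓
(proc2, proc6): proc2 overlapped-by proc6 ✓
(proc2, proc7): proc2 overlapped-by proc7 ✓
(proc3, proc2): proc3 overlapped-by proc2 ✓
(proc3, proc6): proc3 overlapped-by proc6 ✓
(proc3, proc7): proc3 overlapped-by proc7 ✓
(proc3, proc9): proc3 overlapped-by proc9 ✓
(proc4, proc8): proc4 overlapped-by proc8 ✓
(proc5, proc4): proc5 overlapped-by proc4 ✓
(proc6, proc5): proc6 overlapped-by proc5 ✓
(proc7, proc5): proc7 overlapped-by proc5 ✓
(proc9, proc6): proc9 overlapped-by proc6 ✓
(proc9, proc7): proc9 overlapped-by proc7 ✓
Count: 16.

16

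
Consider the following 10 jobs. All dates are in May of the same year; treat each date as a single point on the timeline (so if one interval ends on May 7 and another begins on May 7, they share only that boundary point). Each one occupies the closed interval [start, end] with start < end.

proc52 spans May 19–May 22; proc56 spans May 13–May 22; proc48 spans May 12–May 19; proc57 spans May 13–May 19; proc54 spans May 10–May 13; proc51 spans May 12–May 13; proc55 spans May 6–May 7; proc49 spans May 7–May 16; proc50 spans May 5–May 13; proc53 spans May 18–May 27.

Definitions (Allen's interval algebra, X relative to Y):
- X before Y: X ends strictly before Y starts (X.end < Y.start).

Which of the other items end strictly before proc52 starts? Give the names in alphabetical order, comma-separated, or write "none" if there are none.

Target proc52 = [May 19, May 22].
proc48 [May 12, May 19] → meets → no.
proc49 [May 7, May 16] → before → yes.
proc50 [May 5, May 13] → before → yes.
proc51 [May 12, May 13] → before → yes.
proc53 [May 18, May 27] → contains → no.
proc54 [May 10, May 13] → before → yes.
proc55 [May 6, May 7] → before → yes.
proc56 [May 13, May 22] → finished-by → no.
proc57 [May 13, May 19] → meets → no.
Result: proc49, proc50, proc51, proc54, proc55.

proc49, proc50, proc51, proc54, proc55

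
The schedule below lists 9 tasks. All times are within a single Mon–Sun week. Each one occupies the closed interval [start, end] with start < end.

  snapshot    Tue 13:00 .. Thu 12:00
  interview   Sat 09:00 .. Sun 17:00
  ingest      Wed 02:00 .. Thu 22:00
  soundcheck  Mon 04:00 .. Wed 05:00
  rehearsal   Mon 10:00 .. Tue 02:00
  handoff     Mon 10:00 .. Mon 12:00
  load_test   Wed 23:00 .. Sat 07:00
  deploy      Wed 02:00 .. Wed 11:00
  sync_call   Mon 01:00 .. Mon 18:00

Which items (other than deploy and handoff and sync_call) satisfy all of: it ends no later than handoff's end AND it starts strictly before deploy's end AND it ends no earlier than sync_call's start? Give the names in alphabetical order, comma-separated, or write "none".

none

Conditions: its end is no later than handoff's end (X.end <= Mon 12:00) AND its start is strictly before deploy's end (X.start < Wed 11:00) AND its end is no earlier than sync_call's start (X.end >= Mon 01:00).
ingest: end Thu 22:00 <= Mon 12:00? ✗; start Wed 02:00 < Wed 11:00? ✓; end Thu 22:00 >= Mon 01:00? ✓ → no.
interview: end Sun 17:00 <= Mon 12:00? ✗; start Sat 09:00 < Wed 11:00? ✗; end Sun 17:00 >= Mon 01:00? ✓ → no.
load_test: end Sat 07:00 <= Mon 12:00? ✗; start Wed 23:00 < Wed 11:00? ✗; end Sat 07:00 >= Mon 01:00? ✓ → no.
rehearsal: end Tue 02:00 <= Mon 12:00? ✗; start Mon 10:00 < Wed 11:00? ✓; end Tue 02:00 >= Mon 01:00? ✓ → no.
snapshot: end Thu 12:00 <= Mon 12:00? ✗; start Tue 13:00 < Wed 11:00? ✓; end Thu 12:00 >= Mon 01:00? ✓ → no.
soundcheck: end Wed 05:00 <= Mon 12:00? ✗; start Mon 04:00 < Wed 11:00? ✓; end Wed 05:00 >= Mon 01:00? ✓ → no.
Result: none.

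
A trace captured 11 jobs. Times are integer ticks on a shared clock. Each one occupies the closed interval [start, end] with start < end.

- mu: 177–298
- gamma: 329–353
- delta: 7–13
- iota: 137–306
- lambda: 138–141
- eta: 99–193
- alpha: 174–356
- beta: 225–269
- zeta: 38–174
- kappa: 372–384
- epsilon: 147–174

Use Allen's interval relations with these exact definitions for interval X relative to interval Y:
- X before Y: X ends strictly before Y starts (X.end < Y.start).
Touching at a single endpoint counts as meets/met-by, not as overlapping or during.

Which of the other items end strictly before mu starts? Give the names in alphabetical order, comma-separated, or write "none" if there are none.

Target mu = [177, 298].
alpha [174, 356] → contains → no.
beta [225, 269] → during → no.
delta [7, 13] → before → yes.
epsilon [147, 174] → before → yes.
eta [99, 193] → overlaps → no.
gamma [329, 353] → after → no.
iota [137, 306] → contains → no.
kappa [372, 384] → after → no.
lambda [138, 141] → before → yes.
zeta [38, 174] → before → yes.
Result: delta, epsilon, lambda, zeta.

delta, epsilon, lambda, zeta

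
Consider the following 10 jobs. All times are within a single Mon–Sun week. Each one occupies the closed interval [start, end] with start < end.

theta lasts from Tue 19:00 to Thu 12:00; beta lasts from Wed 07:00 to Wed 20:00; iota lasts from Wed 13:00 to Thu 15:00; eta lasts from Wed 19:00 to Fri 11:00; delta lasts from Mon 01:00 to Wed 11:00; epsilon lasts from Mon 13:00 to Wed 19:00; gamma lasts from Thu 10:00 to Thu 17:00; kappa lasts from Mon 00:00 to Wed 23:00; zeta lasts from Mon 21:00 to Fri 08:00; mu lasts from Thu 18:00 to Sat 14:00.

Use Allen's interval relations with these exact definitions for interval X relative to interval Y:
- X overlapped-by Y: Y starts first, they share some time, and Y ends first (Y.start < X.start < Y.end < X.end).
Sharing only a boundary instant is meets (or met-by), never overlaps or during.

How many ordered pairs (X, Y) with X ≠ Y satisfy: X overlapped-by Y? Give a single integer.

22

Checking all 90 ordered pairs for relation 'overlapped-by'; matching pairs in alphabetical order:
(beta, delta): beta overlapped-by delta ✓
(beta, epsilon): beta overlapped-by epsilon ✓
(epsilon, delta): epsilon overlapped-by delta ✓
(eta, beta): eta overlapped-by beta ✓
(eta, iota): eta overlapped-by iota ✓
(eta, kappa): eta overlapped-by kappa ✓
(eta, theta): eta overlapped-by theta ✓
(eta, zeta): eta overlapped-by zeta ✓
(gamma, iota): gamma overlapped-by iota ✓
(gamma, theta): gamma overlapped-by theta ✓
(iota, beta): iota overlapped-by beta ✓
(iota, epsilon): iota overlapped-by epsilon ✓
(iota, kappa): iota overlapped-by kappa ✓
(iota, theta): iota overlapped-by theta ✓
(mu, eta): mu overlapped-by eta ✓
(mu, zeta): mu overlapped-by zeta ✓
(theta, delta): theta overlapped-by delta ✓
(theta, epsilon): theta overlapped-by epsilon ✓
(theta, kappa): theta overlapped-by kappa ✓
(zeta, delta): zeta overlapped-by delta ✓
(zeta, epsilon): zeta overlapped-by epsilon ✓
(zeta, kappa): zeta overlapped-by kappa ✓
Count: 22.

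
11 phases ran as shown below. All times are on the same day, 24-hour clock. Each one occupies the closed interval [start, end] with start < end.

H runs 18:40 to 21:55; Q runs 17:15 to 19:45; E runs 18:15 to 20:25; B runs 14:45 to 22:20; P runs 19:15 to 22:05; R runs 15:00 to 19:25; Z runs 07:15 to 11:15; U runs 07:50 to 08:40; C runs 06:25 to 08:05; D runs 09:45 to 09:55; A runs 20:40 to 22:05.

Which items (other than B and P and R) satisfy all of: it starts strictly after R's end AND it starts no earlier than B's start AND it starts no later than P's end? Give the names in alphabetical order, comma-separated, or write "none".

Conditions: its start is strictly after R's end (X.start > 19:25) AND its start is no earlier than B's start (X.start >= 14:45) AND its start is no later than P's end (X.start <= 22:05).
A: start 20:40 > 19:25? ✓; start 20:40 >= 14:45? ✓; start 20:40 <= 22:05? ✓ → yes.
C: start 06:25 > 19:25? ✗; start 06:25 >= 14:45? ✗; start 06:25 <= 22:05? ✓ → no.
D: start 09:45 > 19:25? ✗; start 09:45 >= 14:45? ✗; start 09:45 <= 22:05? ✓ → no.
E: start 18:15 > 19:25? ✗; start 18:15 >= 14:45? ✓; start 18:15 <= 22:05? ✓ → no.
H: start 18:40 > 19:25? ✗; start 18:40 >= 14:45? ✓; start 18:40 <= 22:05? ✓ → no.
Q: start 17:15 > 19:25? ✗; start 17:15 >= 14:45? ✓; start 17:15 <= 22:05? ✓ → no.
U: start 07:50 > 19:25? ✗; start 07:50 >= 14:45? ✗; start 07:50 <= 22:05? ✓ → no.
Z: start 07:15 > 19:25? ✗; start 07:15 >= 14:45? ✗; start 07:15 <= 22:05? ✓ → no.
Result: A.

A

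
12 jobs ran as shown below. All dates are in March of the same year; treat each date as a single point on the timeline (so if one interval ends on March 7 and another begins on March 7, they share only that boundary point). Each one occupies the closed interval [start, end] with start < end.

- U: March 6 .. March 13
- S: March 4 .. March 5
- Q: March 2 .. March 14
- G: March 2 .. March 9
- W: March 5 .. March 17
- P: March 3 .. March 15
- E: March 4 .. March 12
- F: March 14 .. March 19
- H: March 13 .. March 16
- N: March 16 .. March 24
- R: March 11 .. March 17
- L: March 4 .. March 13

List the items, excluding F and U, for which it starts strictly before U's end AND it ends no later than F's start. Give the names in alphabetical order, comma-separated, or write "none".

Conditions: its start is strictly before U's end (X.start < March 13) AND its end is no later than F's start (X.end <= March 14).
E: start March 4 < March 13? ✓; end March 12 <= March 14? ✓ → yes.
G: start March 2 < March 13? ✓; end March 9 <= March 14? ✓ → yes.
H: start March 13 < March 13? ✗; end March 16 <= March 14? ✗ → no.
L: start March 4 < March 13? ✓; end March 13 <= March 14? ✓ → yes.
N: start March 16 < March 13? ✗; end March 24 <= March 14? ✗ → no.
P: start March 3 < March 13? ✓; end March 15 <= March 14? ✗ → no.
Q: start March 2 < March 13? ✓; end March 14 <= March 14? ✓ → yes.
R: start March 11 < March 13? ✓; end March 17 <= March 14? ✗ → no.
S: start March 4 < March 13? ✓; end March 5 <= March 14? ✓ → yes.
W: start March 5 < March 13? ✓; end March 17 <= March 14? ✗ → no.
Result: E, G, L, Q, S.

E, G, L, Q, S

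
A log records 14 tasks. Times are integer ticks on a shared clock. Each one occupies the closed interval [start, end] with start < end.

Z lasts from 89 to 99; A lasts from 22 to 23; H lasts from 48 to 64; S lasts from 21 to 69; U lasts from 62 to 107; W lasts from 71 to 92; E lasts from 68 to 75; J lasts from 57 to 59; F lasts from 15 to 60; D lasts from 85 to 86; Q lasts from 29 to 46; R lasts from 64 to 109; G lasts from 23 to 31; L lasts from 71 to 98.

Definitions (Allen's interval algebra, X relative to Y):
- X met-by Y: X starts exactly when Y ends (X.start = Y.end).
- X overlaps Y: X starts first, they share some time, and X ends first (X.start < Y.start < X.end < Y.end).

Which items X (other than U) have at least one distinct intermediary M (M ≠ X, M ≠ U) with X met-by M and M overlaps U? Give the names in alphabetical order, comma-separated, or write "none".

Target U = [62, 107].
Intermediaries M with M overlaps U: H, S.
Via H — items with X met-by H: R.
Via S — items with X met-by S: none.
Union: R.

R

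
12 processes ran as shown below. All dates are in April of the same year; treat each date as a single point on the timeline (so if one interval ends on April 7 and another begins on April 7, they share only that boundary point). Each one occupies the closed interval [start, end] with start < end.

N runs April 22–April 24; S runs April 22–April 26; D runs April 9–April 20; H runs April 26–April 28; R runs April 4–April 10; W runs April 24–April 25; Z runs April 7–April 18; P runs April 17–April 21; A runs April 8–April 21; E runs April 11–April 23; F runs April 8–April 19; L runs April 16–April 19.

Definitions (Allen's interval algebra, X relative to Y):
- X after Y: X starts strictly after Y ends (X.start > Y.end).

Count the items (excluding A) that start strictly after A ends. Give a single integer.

Target A = [April 8, April 21].
D [April 9, April 20] → during → no.
E [April 11, April 23] → overlapped-by → no.
F [April 8, April 19] → starts → no.
H [April 26, April 28] → after → counts.
L [April 16, April 19] → during → no.
N [April 22, April 24] → after → counts.
P [April 17, April 21] → finishes → no.
R [April 4, April 10] → overlaps → no.
S [April 22, April 26] → after → counts.
W [April 24, April 25] → after → counts.
Z [April 7, April 18] → overlaps → no.
Total: 4.

4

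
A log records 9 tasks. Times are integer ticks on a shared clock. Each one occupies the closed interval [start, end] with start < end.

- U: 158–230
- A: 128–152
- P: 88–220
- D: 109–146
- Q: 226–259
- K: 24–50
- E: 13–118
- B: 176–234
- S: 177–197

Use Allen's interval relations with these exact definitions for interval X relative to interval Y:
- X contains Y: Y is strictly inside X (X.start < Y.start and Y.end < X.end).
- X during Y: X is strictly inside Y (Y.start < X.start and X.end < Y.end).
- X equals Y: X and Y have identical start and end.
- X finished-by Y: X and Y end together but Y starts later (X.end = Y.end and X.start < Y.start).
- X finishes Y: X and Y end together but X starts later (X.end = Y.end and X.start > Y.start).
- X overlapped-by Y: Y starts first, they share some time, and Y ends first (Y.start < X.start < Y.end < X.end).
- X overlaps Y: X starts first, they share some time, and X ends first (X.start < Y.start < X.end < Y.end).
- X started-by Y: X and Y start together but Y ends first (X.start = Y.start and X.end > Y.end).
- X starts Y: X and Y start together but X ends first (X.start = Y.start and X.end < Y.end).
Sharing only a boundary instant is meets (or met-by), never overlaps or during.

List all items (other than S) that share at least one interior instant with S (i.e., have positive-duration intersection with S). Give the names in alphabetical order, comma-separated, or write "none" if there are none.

Target S = [177, 197].
A [128, 152] → before → no.
B [176, 234] → contains → yes.
D [109, 146] → before → no.
E [13, 118] → before → no.
K [24, 50] → before → no.
P [88, 220] → contains → yes.
Q [226, 259] → after → no.
U [158, 230] → contains → yes.
Result: B, P, U.

B, P, U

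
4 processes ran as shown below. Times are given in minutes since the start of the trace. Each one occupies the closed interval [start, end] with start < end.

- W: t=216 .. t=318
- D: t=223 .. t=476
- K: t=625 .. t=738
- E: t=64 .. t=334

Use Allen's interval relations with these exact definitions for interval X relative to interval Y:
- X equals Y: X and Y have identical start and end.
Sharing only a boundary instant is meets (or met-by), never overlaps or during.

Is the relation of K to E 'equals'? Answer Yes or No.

K = [t=625, t=738], E = [t=64, t=334].
Actual relation of K to E: after.
Asked whether 'equals' holds → No.

No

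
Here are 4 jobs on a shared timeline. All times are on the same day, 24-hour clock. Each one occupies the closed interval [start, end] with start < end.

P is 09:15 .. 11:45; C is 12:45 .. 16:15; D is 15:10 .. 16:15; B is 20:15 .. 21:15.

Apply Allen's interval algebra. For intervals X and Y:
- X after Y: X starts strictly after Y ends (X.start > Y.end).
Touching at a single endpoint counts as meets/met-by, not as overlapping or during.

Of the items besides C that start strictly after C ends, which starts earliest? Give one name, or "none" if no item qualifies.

B

Target C = [12:45, 16:15].
B [20:15, 21:15] → after → candidate.
D [15:10, 16:15] → finishes → excluded.
P [09:15, 11:45] → before → excluded.
Among candidates, earliest start is 20:15 → B.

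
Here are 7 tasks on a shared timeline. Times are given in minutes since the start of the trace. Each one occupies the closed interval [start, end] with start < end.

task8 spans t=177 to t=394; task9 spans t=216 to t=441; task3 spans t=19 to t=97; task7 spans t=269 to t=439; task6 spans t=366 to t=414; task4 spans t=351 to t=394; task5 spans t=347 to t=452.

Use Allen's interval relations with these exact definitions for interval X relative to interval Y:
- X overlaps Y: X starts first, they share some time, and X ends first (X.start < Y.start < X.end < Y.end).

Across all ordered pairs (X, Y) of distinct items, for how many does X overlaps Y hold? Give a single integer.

7

Checking all 42 ordered pairs for relation 'overlaps'; matching pairs in alphabetical order:
(task4, task6): task4 overlaps task6 ✓
(task7, task5): task7 overlaps task5 ✓
(task8, task5): task8 overlaps task5 ✓
(task8, task6): task8 overlaps task6 ✓
(task8, task7): task8 overlaps task7 ✓
(task8, task9): task8 overlaps task9 ✓
(task9, task5): task9 overlaps task5 ✓
Count: 7.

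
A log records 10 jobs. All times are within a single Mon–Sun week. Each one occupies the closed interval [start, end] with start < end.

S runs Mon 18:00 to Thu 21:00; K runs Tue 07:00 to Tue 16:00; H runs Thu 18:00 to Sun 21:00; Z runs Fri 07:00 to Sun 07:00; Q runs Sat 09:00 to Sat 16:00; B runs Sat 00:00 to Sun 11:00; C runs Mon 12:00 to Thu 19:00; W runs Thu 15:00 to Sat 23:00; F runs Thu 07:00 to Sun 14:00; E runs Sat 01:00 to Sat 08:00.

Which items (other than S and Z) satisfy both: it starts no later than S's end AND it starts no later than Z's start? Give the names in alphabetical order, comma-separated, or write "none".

C, F, H, K, W

Conditions: its start is no later than S's end (X.start <= Thu 21:00) AND its start is no later than Z's start (X.start <= Fri 07:00).
B: start Sat 00:00 <= Thu 21:00? ✗; start Sat 00:00 <= Fri 07:00? ✗ → no.
C: start Mon 12:00 <= Thu 21:00? ✓; start Mon 12:00 <= Fri 07:00? ✓ → yes.
E: start Sat 01:00 <= Thu 21:00? ✗; start Sat 01:00 <= Fri 07:00? ✗ → no.
F: start Thu 07:00 <= Thu 21:00? ✓; start Thu 07:00 <= Fri 07:00? ✓ → yes.
H: start Thu 18:00 <= Thu 21:00? ✓; start Thu 18:00 <= Fri 07:00? ✓ → yes.
K: start Tue 07:00 <= Thu 21:00? ✓; start Tue 07:00 <= Fri 07:00? ✓ → yes.
Q: start Sat 09:00 <= Thu 21:00? ✗; start Sat 09:00 <= Fri 07:00? ✗ → no.
W: start Thu 15:00 <= Thu 21:00? ✓; start Thu 15:00 <= Fri 07:00? ✓ → yes.
Result: C, F, H, K, W.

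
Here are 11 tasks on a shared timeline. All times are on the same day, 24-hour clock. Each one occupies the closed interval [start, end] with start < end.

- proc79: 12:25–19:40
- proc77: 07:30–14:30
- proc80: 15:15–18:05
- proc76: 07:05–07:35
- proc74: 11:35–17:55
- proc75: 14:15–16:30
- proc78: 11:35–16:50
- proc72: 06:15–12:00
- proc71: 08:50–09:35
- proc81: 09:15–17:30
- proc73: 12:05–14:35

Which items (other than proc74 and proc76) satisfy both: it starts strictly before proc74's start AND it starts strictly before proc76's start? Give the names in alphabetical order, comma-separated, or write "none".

proc72

Conditions: its start is strictly before proc74's start (X.start < 11:35) AND its start is strictly before proc76's start (X.start < 07:05).
proc71: start 08:50 < 11:35? ✓; start 08:50 < 07:05? ✗ → no.
proc72: start 06:15 < 11:35? ✓; start 06:15 < 07:05? ✓ → yes.
proc73: start 12:05 < 11:35? ✗; start 12:05 < 07:05? ✗ → no.
proc75: start 14:15 < 11:35? ✗; start 14:15 < 07:05? ✗ → no.
proc77: start 07:30 < 11:35? ✓; start 07:30 < 07:05? ✗ → no.
proc78: start 11:35 < 11:35? ✗; start 11:35 < 07:05? ✗ → no.
proc79: start 12:25 < 11:35? ✗; start 12:25 < 07:05? ✗ → no.
proc80: start 15:15 < 11:35? ✗; start 15:15 < 07:05? ✗ → no.
proc81: start 09:15 < 11:35? ✓; start 09:15 < 07:05? ✗ → no.
Result: proc72.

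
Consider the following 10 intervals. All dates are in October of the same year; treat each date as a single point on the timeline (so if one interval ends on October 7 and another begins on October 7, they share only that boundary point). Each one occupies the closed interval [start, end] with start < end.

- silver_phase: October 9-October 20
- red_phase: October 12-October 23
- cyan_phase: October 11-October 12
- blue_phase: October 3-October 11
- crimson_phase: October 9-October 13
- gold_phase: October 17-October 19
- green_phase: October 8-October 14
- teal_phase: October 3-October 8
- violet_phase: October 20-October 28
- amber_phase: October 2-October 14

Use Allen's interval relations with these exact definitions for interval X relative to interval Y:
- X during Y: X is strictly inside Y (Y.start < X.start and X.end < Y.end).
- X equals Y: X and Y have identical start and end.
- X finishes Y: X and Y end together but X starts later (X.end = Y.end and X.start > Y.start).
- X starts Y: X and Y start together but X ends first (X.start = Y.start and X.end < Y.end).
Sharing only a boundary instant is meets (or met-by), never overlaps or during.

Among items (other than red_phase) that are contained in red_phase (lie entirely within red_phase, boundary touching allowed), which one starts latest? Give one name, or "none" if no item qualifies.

Target red_phase = [October 12, October 23].
amber_phase [October 2, October 14] → overlaps → excluded.
blue_phase [October 3, October 11] → before → excluded.
crimson_phase [October 9, October 13] → overlaps → excluded.
cyan_phase [October 11, October 12] → meets → excluded.
gold_phase [October 17, October 19] → during → candidate.
green_phase [October 8, October 14] → overlaps → excluded.
silver_phase [October 9, October 20] → overlaps → excluded.
teal_phase [October 3, October 8] → before → excluded.
violet_phase [October 20, October 28] → overlapped-by → excluded.
Among candidates, latest start is October 17 → gold_phase.

gold_phase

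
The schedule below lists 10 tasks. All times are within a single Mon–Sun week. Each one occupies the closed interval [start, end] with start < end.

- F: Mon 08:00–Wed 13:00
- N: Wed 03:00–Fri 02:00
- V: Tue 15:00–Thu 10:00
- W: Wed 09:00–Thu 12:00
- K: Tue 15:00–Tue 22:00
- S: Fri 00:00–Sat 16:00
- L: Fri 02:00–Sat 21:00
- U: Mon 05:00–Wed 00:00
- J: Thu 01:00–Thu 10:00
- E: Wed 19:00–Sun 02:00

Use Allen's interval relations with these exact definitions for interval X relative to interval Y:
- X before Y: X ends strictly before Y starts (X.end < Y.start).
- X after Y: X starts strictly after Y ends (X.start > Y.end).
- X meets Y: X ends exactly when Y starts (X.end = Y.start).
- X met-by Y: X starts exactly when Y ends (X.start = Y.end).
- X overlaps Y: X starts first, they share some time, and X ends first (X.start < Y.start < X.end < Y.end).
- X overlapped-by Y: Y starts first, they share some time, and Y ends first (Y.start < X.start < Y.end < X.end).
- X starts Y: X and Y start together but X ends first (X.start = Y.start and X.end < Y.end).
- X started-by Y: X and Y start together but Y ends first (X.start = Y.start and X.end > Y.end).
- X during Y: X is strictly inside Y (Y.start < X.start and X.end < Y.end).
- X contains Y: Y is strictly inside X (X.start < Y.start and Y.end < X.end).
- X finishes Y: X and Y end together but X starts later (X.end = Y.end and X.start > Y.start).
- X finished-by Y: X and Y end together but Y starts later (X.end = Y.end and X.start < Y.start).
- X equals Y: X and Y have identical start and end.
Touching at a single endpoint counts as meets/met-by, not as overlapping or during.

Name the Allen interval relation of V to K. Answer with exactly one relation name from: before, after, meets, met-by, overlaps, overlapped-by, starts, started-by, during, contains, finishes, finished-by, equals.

V = [Tue 15:00, Thu 10:00]; K = [Tue 15:00, Tue 22:00].
Compare endpoints: V.start = K.start, V.start < K.end, V.end > K.start, V.end > K.end.
That pattern is 'started-by'.

started-by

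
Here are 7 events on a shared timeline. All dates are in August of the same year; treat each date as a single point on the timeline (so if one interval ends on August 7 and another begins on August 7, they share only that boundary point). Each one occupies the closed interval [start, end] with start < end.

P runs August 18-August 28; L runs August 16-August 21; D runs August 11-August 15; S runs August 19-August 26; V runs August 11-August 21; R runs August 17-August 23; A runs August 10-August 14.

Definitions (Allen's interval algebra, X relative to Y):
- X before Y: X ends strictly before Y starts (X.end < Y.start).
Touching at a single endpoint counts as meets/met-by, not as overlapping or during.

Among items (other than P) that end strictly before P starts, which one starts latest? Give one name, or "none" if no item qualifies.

D

Target P = [August 18, August 28].
A [August 10, August 14] → before → candidate.
D [August 11, August 15] → before → candidate.
L [August 16, August 21] → overlaps → excluded.
R [August 17, August 23] → overlaps → excluded.
S [August 19, August 26] → during → excluded.
V [August 11, August 21] → overlaps → excluded.
Among candidates, latest start is August 11 → D.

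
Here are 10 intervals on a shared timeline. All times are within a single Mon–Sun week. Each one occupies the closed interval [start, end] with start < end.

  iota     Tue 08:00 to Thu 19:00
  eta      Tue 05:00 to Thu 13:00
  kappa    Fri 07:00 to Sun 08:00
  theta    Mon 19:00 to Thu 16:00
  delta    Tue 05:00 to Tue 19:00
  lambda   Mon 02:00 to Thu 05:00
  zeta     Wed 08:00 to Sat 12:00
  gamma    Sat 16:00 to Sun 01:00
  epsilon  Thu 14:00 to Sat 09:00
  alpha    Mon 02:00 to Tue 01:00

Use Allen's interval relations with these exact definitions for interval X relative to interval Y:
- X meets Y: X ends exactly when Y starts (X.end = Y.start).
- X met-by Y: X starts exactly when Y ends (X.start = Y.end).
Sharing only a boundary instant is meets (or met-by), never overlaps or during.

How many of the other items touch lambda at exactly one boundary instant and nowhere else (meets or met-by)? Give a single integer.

0

Target lambda = [Mon 02:00, Thu 05:00].
alpha [Mon 02:00, Tue 01:00] → starts → no.
delta [Tue 05:00, Tue 19:00] → during → no.
epsilon [Thu 14:00, Sat 09:00] → after → no.
eta [Tue 05:00, Thu 13:00] → overlapped-by → no.
gamma [Sat 16:00, Sun 01:00] → after → no.
iota [Tue 08:00, Thu 19:00] → overlapped-by → no.
kappa [Fri 07:00, Sun 08:00] → after → no.
theta [Mon 19:00, Thu 16:00] → overlapped-by → no.
zeta [Wed 08:00, Sat 12:00] → overlapped-by → no.
Total: 0.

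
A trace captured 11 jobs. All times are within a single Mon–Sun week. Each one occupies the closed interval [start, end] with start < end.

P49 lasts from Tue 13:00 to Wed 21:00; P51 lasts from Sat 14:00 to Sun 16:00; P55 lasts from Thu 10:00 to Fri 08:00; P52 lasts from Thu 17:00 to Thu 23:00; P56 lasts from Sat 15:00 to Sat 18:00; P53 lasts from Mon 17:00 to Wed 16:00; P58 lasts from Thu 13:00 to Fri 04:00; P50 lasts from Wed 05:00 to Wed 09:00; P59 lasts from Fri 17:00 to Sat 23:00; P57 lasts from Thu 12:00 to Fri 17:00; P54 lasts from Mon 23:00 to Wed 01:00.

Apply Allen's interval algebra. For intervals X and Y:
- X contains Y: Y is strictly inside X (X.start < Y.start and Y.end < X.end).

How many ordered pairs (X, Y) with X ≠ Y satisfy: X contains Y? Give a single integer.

Checking all 110 ordered pairs for relation 'contains'; matching pairs in alphabetical order:
(P49, P50): P49 contains P50 ✓
(P51, P56): P51 contains P56 ✓
(P53, P50): P53 contains P50 ✓
(P53, P54): P53 contains P54 ✓
(P55, P52): P55 contains P52 ✓
(P55, P58): P55 contains P58 ✓
(P57, P52): P57 contains P52 ✓
(P57, P58): P57 contains P58 ✓
(P58, P52): P58 contains P52 ✓
(P59, P56): P59 contains P56 ✓
Count: 10.

10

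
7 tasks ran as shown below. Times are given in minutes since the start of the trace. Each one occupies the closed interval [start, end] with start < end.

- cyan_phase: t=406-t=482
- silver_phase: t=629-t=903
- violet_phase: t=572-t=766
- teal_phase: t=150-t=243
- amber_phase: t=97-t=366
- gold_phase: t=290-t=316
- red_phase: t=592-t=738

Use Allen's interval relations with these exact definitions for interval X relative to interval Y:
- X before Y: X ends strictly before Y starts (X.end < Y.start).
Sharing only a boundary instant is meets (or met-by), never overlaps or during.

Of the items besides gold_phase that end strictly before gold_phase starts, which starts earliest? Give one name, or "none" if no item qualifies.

Target gold_phase = [t=290, t=316].
amber_phase [t=97, t=366] → contains → excluded.
cyan_phase [t=406, t=482] → after → excluded.
red_phase [t=592, t=738] → after → excluded.
silver_phase [t=629, t=903] → after → excluded.
teal_phase [t=150, t=243] → before → candidate.
violet_phase [t=572, t=766] → after → excluded.
Among candidates, earliest start is t=150 → teal_phase.

teal_phase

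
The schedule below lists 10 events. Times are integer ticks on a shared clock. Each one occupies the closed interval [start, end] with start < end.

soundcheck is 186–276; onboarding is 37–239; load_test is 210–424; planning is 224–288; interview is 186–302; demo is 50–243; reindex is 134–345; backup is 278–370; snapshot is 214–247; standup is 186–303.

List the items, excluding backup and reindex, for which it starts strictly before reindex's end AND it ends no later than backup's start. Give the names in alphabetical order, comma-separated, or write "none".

Conditions: its start is strictly before reindex's end (X.start < 345) AND its end is no later than backup's start (X.end <= 278).
demo: start 50 < 345? ✓; end 243 <= 278? ✓ → yes.
interview: start 186 < 345? ✓; end 302 <= 278? ✗ → no.
load_test: start 210 < 345? ✓; end 424 <= 278? ✗ → no.
onboarding: start 37 < 345? ✓; end 239 <= 278? ✓ → yes.
planning: start 224 < 345? ✓; end 288 <= 278? ✗ → no.
snapshot: start 214 < 345? ✓; end 247 <= 278? ✓ → yes.
soundcheck: start 186 < 345? ✓; end 276 <= 278? ✓ → yes.
standup: start 186 < 345? ✓; end 303 <= 278? ✗ → no.
Result: demo, onboarding, snapshot, soundcheck.

demo, onboarding, snapshot, soundcheck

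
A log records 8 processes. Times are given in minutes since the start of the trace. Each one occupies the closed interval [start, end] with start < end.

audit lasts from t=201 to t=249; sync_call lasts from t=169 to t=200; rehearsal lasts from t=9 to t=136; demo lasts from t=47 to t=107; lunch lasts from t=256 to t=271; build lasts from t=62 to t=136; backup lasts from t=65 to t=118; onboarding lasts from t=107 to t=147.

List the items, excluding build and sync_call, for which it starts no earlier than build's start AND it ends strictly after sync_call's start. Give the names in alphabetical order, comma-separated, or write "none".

Conditions: its start is no earlier than build's start (X.start >= t=62) AND its end is strictly after sync_call's start (X.end > t=169).
audit: start t=201 >= t=62? ✓; end t=249 > t=169? ✓ → yes.
backup: start t=65 >= t=62? ✓; end t=118 > t=169? ✗ → no.
demo: start t=47 >= t=62? ✗; end t=107 > t=169? ✗ → no.
lunch: start t=256 >= t=62? ✓; end t=271 > t=169? ✓ → yes.
onboarding: start t=107 >= t=62? ✓; end t=147 > t=169? ✗ → no.
rehearsal: start t=9 >= t=62? ✗; end t=136 > t=169? ✗ → no.
Result: audit, lunch.

audit, lunch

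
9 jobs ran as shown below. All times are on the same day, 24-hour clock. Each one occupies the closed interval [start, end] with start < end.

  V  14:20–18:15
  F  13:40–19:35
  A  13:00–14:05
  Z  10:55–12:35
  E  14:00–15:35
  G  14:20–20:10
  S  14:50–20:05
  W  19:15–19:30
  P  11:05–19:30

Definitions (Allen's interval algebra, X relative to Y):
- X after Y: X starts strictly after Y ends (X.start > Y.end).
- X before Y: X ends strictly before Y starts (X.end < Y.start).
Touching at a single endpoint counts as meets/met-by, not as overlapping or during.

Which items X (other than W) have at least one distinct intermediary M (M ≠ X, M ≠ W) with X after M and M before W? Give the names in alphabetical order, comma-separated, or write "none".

A, E, F, G, S, V

Target W = [19:15, 19:30].
Intermediaries M with M before W: A, E, V, Z.
Via A — items with X after A: G, S, V.
Via E — items with X after E: none.
Via V — items with X after V: none.
Via Z — items with X after Z: A, E, F, G, S, V.
Union: A, E, F, G, S, V.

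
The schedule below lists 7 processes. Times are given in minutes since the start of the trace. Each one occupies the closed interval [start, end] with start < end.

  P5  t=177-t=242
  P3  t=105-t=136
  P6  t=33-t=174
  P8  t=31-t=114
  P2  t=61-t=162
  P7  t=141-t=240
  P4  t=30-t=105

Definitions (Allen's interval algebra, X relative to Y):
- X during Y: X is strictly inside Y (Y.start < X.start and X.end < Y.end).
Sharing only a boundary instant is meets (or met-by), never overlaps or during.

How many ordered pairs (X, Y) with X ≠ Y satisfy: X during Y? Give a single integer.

3

Checking all 42 ordered pairs for relation 'during'; matching pairs in alphabetical order:
(P2, P6): P2 during P6 ✓
(P3, P2): P3 during P2 ✓
(P3, P6): P3 during P6 ✓
Count: 3.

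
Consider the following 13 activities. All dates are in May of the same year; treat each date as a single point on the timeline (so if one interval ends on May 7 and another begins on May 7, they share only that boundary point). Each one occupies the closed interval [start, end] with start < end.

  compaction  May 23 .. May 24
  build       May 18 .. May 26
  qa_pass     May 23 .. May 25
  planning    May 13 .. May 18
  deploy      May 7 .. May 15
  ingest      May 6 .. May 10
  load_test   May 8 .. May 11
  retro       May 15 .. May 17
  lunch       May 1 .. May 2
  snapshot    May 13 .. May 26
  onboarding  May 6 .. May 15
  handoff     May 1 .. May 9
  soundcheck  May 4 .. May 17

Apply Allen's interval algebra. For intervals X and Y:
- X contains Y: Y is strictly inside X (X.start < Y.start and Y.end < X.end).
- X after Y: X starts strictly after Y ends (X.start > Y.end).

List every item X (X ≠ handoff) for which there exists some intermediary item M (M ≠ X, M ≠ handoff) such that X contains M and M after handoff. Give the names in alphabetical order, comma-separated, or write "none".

Target handoff = [May 1, May 9].
Intermediaries M with M after handoff: build, compaction, planning, qa_pass, retro, snapshot.
Via build — items with X contains build: none.
Via compaction — items with X contains compaction: build, snapshot.
Via planning — items with X contains planning: none.
Via qa_pass — items with X contains qa_pass: build, snapshot.
Via retro — items with X contains retro: planning, snapshot.
Via snapshot — items with X contains snapshot: none.
Union: build, planning, snapshot.

build, planning, snapshot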